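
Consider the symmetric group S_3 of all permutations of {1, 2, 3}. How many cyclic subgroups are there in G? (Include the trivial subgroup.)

5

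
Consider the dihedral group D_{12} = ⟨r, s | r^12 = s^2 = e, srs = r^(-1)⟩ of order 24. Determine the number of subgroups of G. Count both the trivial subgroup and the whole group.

34

|G| = 24, so by Lagrange every subgroup order divides 24. Divisors: 1, 2, 3, 4, 6, 8, 12, 24.
Subgroups by order — order 1: 1; order 2: 13; order 3: 1; order 4: 7; order 6: 5; order 8: 3; order 12: 3; order 24: 1.
Total: 1 + 13 + 1 + 7 + 5 + 3 + 3 + 1 = 34.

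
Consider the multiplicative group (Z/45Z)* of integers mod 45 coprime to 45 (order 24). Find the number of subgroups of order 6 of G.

|G| = 24 and 6 | 24, so subgroups of order 6 are possible by Lagrange.
The subgroups of order 6 are: {1, 11, 16, 26, 31, 41}; {1, 14, 16, 29, 31, 44}; {1, 4, 16, 19, 31, 34}.
So G has 3 subgroups of order 6.

3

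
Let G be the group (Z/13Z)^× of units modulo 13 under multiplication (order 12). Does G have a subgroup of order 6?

6 | 12. A subgroup of order 6 is {1, 3, 4, 9, 10, 12}.

Yes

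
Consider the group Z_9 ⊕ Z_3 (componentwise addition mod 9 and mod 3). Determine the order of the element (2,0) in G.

9

The order of (2,0) in Z_9 × Z_3 is lcm(ord(2) in Z_9, ord(0) in Z_3).
ord(2) = 9 and ord(0) = 1, so |⟨(2,0)⟩| = lcm(9, 1) = 9.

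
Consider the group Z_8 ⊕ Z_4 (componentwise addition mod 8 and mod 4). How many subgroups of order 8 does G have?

|G| = 32 and 8 | 32, so subgroups of order 8 are possible by Lagrange.
The subgroups of order 8 are: {(0,0), (0,1), (0,2), (0,3), (4,0), (4,1), (4,2), (4,3)}; {(0,0), (0,2), (2,0), (2,2), (4,0), (4,2), (6,0), (6,2)}; {(0,0), (0,2), (2,1), (2,3), (4,0), (4,2), (6,1), (6,3)}; {(0,0), (1,0), (2,0), (3,0), (4,0), (5,0), (6,0), (7,0)}; … (7 in all).
So G has 7 subgroups of order 8.

7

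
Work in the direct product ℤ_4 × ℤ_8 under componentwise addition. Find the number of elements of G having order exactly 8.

16

An element (a,b) has order lcm(ord(a), ord(b)); count pairs with lcm equal to 8.
Enumerating gives 16 such elements.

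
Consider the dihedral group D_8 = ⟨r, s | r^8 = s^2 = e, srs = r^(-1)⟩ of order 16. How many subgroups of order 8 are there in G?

|G| = 16 and 8 | 16, so subgroups of order 8 are possible by Lagrange.
The subgroups of order 8 are: {e, r, r^2, r^3, r^4, r^5, r^6, r^7}; {e, r^2, r^4, r^6, s, r^2s, r^4s, r^6s}; {e, r^2, r^4, r^6, rs, r^3s, r^5s, r^7s}.
So G has 3 subgroups of order 8.

3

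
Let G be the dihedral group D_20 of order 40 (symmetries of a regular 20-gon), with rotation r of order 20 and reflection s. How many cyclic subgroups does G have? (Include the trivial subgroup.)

26

A cyclic subgroup of order d is generated by each of its φ(d) elements of order d, so the cyclic subgroups of order d number (#elements of order d)/φ(d).
Cyclic subgroups by order — order 1: 1; order 2: 21; order 4: 1; order 5: 1; order 10: 1; order 20: 1.
Total: 26.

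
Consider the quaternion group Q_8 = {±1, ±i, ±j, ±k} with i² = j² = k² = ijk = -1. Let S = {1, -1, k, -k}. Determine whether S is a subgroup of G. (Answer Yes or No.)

Yes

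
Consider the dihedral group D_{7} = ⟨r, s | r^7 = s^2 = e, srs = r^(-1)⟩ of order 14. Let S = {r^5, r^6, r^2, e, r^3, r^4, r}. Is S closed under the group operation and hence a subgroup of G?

|S| = 7 divides |G| = 14, consistent with Lagrange.
S contains the identity, every element's inverse is in S, and S is closed under ·: it is a subgroup.
In fact S = ⟨r^4⟩.

Yes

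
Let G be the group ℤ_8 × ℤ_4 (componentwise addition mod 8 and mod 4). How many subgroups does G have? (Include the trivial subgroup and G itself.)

22

|G| = 32, so by Lagrange every subgroup order divides 32. Divisors: 1, 2, 4, 8, 16, 32.
Subgroups by order — order 1: 1; order 2: 3; order 4: 7; order 8: 7; order 16: 3; order 32: 1.
Total: 1 + 3 + 7 + 7 + 3 + 1 = 22.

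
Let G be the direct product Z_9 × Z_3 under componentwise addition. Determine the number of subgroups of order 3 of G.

4

|G| = 27 and 3 | 27, so subgroups of order 3 are possible by Lagrange.
The subgroups of order 3 are: {(0,0), (0,1), (0,2)}; {(0,0), (3,0), (6,0)}; {(0,0), (3,1), (6,2)}; {(0,0), (3,2), (6,1)}.
So G has 4 subgroups of order 3.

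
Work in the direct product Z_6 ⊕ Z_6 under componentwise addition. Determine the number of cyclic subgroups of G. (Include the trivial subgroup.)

20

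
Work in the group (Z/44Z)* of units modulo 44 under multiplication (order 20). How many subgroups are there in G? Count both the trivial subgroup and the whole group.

|G| = 20, so by Lagrange every subgroup order divides 20. Divisors: 1, 2, 4, 5, 10, 20.
Subgroups by order — order 1: 1; order 2: 3; order 4: 1; order 5: 1; order 10: 3; order 20: 1.
Total: 1 + 3 + 1 + 1 + 3 + 1 = 10.

10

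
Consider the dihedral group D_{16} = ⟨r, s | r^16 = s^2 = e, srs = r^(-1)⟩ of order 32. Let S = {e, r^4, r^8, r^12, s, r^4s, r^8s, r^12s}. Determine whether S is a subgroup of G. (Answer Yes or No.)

|S| = 8 divides |G| = 32, consistent with Lagrange.
S contains the identity, every element's inverse is in S, and S is closed under ·: it is a subgroup.

Yes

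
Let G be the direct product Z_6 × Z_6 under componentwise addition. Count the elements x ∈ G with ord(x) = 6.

24

An element (a,b) has order lcm(ord(a), ord(b)); count pairs with lcm equal to 6.
Enumerating gives 24 such elements.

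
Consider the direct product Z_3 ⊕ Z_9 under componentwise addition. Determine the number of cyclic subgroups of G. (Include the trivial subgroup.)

8

A cyclic subgroup of order d is generated by each of its φ(d) elements of order d, so the cyclic subgroups of order d number (#elements of order d)/φ(d).
Cyclic subgroups by order — order 1: 1; order 3: 4; order 9: 3.
Total: 8.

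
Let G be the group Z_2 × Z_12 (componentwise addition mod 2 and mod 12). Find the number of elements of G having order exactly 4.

4

An element (a,b) has order lcm(ord(a), ord(b)); count pairs with lcm equal to 4.
Enumerating gives 4 such elements.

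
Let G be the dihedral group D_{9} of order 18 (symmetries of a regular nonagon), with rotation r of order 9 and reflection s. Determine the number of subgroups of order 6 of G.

|G| = 18 and 6 | 18, so subgroups of order 6 are possible by Lagrange.
The subgroups of order 6 are: {e, r^3, r^6, r^2s, r^5s, r^8s}; {e, r^3, r^6, s, r^3s, r^6s}; {e, r^3, r^6, rs, r^4s, r^7s}.
So G has 3 subgroups of order 6.

3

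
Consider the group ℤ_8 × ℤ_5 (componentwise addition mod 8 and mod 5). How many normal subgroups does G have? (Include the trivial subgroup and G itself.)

8

G is abelian, so every subgroup is normal.
G has 8 subgroups in total, hence 8 normal subgroups.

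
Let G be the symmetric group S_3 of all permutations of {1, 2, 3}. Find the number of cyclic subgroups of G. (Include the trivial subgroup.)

A cyclic subgroup of order d is generated by each of its φ(d) elements of order d, so the cyclic subgroups of order d number (#elements of order d)/φ(d).
Cyclic subgroups by order — order 1: 1; order 2: 3; order 3: 1.
Total: 5.

5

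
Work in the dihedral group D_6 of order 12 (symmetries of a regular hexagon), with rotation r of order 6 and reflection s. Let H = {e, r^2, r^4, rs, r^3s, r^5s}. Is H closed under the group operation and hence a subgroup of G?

|H| = 6 divides |G| = 12, consistent with Lagrange.
H contains the identity, every element's inverse is in H, and H is closed under ·: it is a subgroup.

Yes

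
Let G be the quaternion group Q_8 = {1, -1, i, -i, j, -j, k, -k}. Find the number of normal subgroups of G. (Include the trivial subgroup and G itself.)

G has 6 subgroups. Checking conjugation-invariance by order — order 1: 1/1 normal; order 2: 1/1 normal; order 4: 3/3 normal; order 8: 1/1 normal.
Total normal subgroups: 6.

6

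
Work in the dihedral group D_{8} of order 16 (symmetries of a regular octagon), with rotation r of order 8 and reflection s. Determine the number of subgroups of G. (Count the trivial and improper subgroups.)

|G| = 16, so by Lagrange every subgroup order divides 16. Divisors: 1, 2, 4, 8, 16.
Subgroups by order — order 1: 1; order 2: 9; order 4: 5; order 8: 3; order 16: 1.
Total: 1 + 9 + 5 + 3 + 1 = 19.

19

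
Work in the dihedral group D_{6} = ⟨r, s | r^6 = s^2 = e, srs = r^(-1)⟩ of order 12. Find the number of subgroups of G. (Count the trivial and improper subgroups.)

|G| = 12, so by Lagrange every subgroup order divides 12. Divisors: 1, 2, 3, 4, 6, 12.
Subgroups by order — order 1: 1; order 2: 7; order 3: 1; order 4: 3; order 6: 3; order 12: 1.
Total: 1 + 7 + 1 + 3 + 3 + 1 = 16.

16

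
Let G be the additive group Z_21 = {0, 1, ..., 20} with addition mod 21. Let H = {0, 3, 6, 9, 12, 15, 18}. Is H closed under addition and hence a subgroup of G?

|H| = 7 divides |G| = 21, consistent with Lagrange.
H contains the identity, every element's inverse is in H, and H is closed under +: it is a subgroup.
In fact H = ⟨18⟩.

Yes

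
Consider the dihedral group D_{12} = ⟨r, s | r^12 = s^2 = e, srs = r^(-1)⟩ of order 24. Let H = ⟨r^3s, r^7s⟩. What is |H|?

|⟨r^3s⟩| = 2 and |⟨r^7s⟩| = 2, so |H| is a multiple of lcm(2, 2) = 2 and divides |G| = 24.
Closing under the operation: H = {e, r^4, r^8, r^3s, r^7s, r^11s}, so |H| = 6.

6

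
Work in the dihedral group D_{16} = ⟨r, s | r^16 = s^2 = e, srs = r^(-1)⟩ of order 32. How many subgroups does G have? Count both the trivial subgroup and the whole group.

|G| = 32, so by Lagrange every subgroup order divides 32. Divisors: 1, 2, 4, 8, 16, 32.
Subgroups by order — order 1: 1; order 2: 17; order 4: 9; order 8: 5; order 16: 3; order 32: 1.
Total: 1 + 17 + 9 + 5 + 3 + 1 = 36.

36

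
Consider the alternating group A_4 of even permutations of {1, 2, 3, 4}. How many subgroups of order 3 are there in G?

4

|G| = 12 and 3 | 12, so subgroups of order 3 are possible by Lagrange.
The subgroups of order 3 are: {e, (1 2 3), (1 3 2)}; {e, (1 2 4), (1 4 2)}; {e, (1 3 4), (1 4 3)}; {e, (2 3 4), (2 4 3)}.
So G has 4 subgroups of order 3.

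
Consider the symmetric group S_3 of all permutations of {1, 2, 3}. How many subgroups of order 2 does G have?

|G| = 6 and 2 | 6, so subgroups of order 2 are possible by Lagrange.
The subgroups of order 2 are: {e, (1 2)}; {e, (1 3)}; {e, (2 3)}.
So G has 3 subgroups of order 2.

3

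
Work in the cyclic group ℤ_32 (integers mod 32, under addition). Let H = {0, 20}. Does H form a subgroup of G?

No

20 ∈ H but its inverse 12 ∉ H, so H is not a subgroup.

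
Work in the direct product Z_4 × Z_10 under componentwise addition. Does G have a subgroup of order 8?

Yes

8 | 40. A subgroup of order 8 is {(0,0), (0,5), (1,0), (1,5), (2,0), (2,5), (3,0), (3,5)}.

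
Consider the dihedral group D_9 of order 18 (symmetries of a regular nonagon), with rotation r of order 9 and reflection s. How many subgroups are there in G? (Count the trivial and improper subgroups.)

|G| = 18, so by Lagrange every subgroup order divides 18. Divisors: 1, 2, 3, 6, 9, 18.
Subgroups by order — order 1: 1; order 2: 9; order 3: 1; order 6: 3; order 9: 1; order 18: 1.
Total: 1 + 9 + 1 + 3 + 1 + 1 = 16.

16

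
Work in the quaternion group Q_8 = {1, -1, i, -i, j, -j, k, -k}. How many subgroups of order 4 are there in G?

3

|G| = 8 and 4 | 8, so subgroups of order 4 are possible by Lagrange.
The subgroups of order 4 are: {1, -1, i, -i}; {1, -1, j, -j}; {1, -1, k, -k}.
So G has 3 subgroups of order 4.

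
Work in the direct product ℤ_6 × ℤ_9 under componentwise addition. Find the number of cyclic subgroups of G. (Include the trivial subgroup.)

16

Group the elements of G by the cyclic subgroup they generate; each cyclic subgroup of order d accounts for φ(d) elements.
Cyclic subgroups by order — order 1: 1; order 2: 1; order 3: 4; order 6: 4; order 9: 3; order 18: 3.
Total: 16.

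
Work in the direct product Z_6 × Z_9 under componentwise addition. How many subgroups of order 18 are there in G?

|G| = 54 and 18 | 54, so subgroups of order 18 are possible by Lagrange.
The subgroups of order 18 are: {(0,0), (0,1), (0,2), (0,3), (0,4), (0,5), (0,6), (0,7), (0,8), (3,0), (3,1), (3,2), (3,3), (3,4), (3,5), (3,6), (3,7), (3,8)}; {(0,0), (0,3), (0,6), (1,0), (1,3), (1,6), (2,0), (2,3), (2,6), (3,0), (3,3), (3,6), (4,0), (4,3), (4,6), (5,0), (5,3), (5,6)}; {(0,0), (0,3), (0,6), (1,1), (1,4), (1,7), (2,2), (2,5), (2,8), (3,0), (3,3), (3,6), (4,1), (4,4), (4,7), (5,2), (5,5), (5,8)}; {(0,0), (0,3), (0,6), (1,2), (1,5), (1,8), (2,1), (2,4), (2,7), (3,0), (3,3), (3,6), (4,2), (4,5), (4,8), (5,1), (5,4), (5,7)}.
So G has 4 subgroups of order 18.

4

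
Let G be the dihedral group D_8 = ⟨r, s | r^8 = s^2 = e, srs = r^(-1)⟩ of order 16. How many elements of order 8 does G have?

The elements of order 8 are: r, r^3, r^5, r^7.
That's 4.

4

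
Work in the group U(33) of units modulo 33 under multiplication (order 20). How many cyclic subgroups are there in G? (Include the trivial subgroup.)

8

Group the elements of G by the cyclic subgroup they generate; each cyclic subgroup of order d accounts for φ(d) elements.
Cyclic subgroups by order — order 1: 1; order 2: 3; order 5: 1; order 10: 3.
Total: 8.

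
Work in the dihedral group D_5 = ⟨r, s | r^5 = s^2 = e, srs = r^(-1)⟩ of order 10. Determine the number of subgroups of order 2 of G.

|G| = 10 and 2 | 10, so subgroups of order 2 are possible by Lagrange.
The subgroups of order 2 are: {e, r^2s}; {e, r^3s}; {e, r^4s}; {e, rs}; … (5 in all).
So G has 5 subgroups of order 2.

5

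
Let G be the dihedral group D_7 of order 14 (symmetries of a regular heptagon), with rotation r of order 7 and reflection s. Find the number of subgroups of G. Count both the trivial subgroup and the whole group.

10

|G| = 14, so by Lagrange every subgroup order divides 14. Divisors: 1, 2, 7, 14.
Subgroups by order — order 1: 1; order 2: 7; order 7: 1; order 14: 1.
Total: 1 + 7 + 1 + 1 = 10.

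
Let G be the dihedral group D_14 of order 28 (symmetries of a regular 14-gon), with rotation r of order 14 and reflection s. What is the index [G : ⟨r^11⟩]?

2

|⟨r^11⟩| = 14 and |G| = 28.
By Lagrange, [G : H] = |G|/|H| = 28/14 = 2.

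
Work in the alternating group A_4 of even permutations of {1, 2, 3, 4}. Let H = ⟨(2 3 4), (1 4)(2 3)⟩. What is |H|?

12

|⟨(2 3 4)⟩| = 3 and |⟨(1 4)(2 3)⟩| = 2, so |H| is a multiple of lcm(3, 2) = 6 and divides |G| = 12.
Closing {(2 3 4), (1 4)(2 3)} under the group operation gives all of G, so |H| = 12.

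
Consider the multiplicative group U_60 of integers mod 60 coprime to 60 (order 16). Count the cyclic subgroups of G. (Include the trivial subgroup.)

A cyclic subgroup of order d is generated by each of its φ(d) elements of order d, so the cyclic subgroups of order d number (#elements of order d)/φ(d).
Cyclic subgroups by order — order 1: 1; order 2: 7; order 4: 4.
Total: 12.

12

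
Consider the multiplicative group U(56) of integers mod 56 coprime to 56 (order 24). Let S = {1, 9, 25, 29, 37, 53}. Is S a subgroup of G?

Yes

|S| = 6 divides |G| = 24, consistent with Lagrange.
S contains the identity, every element's inverse is in S, and S is closed under ·: it is a subgroup.
In fact S = ⟨37⟩.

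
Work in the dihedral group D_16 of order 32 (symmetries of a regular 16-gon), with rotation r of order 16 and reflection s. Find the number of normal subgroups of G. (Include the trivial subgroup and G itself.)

G has 36 subgroups. Checking conjugation-invariance by order — order 1: 1/1 normal; order 2: 1/17 normal; order 4: 1/9 normal; order 8: 1/5 normal; order 16: 3/3 normal; order 32: 1/1 normal.
Total normal subgroups: 8.

8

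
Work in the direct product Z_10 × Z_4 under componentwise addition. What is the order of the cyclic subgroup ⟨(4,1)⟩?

20

The order of (4,1) in Z_10 × Z_4 is lcm(ord(4) in Z_10, ord(1) in Z_4).
ord(4) = 5 and ord(1) = 4, so |⟨(4,1)⟩| = lcm(5, 4) = 20.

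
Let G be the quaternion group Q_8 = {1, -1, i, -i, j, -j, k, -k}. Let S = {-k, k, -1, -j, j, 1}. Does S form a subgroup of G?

No

|S| = 6 does not divide |G| = 8, so by Lagrange S is not a subgroup.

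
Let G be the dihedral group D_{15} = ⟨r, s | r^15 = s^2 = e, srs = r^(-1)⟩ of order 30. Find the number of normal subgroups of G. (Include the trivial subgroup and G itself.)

5

G has 28 subgroups. Checking conjugation-invariance by order — order 1: 1/1 normal; order 2: 0/15 normal; order 3: 1/1 normal; order 5: 1/1 normal; order 6: 0/5 normal; order 10: 0/3 normal; order 15: 1/1 normal; order 30: 1/1 normal.
Total normal subgroups: 5.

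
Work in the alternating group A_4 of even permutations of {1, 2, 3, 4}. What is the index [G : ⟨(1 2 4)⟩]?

4

|⟨(1 2 4)⟩| = 3 and |G| = 12.
By Lagrange, [G : H] = |G|/|H| = 12/3 = 4.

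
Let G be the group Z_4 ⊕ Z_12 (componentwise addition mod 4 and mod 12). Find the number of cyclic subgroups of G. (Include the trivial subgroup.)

Each element a generates a cyclic subgroup ⟨a⟩; distinct elements may generate the same one (a cyclic group of order d has φ(d) generators).
Cyclic subgroups by order — order 1: 1; order 2: 3; order 3: 1; order 4: 6; order 6: 3; order 12: 6.
Total: 20.

20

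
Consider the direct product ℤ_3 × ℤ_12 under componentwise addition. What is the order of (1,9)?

The order of (1,9) in Z_3 × Z_12 is lcm(ord(1) in Z_3, ord(9) in Z_12).
ord(1) = 3 and ord(9) = 4, so |⟨(1,9)⟩| = lcm(3, 4) = 12.

12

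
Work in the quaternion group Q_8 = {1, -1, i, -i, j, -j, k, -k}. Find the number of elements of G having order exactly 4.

The elements of order 4 are: i, -i, j, -j, k, -k.
That's 6.

6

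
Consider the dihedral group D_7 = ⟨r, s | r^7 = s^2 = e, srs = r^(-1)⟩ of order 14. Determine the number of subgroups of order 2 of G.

7

|G| = 14 and 2 | 14, so subgroups of order 2 are possible by Lagrange.
The subgroups of order 2 are: {e, r^2s}; {e, r^3s}; {e, r^4s}; {e, r^5s}; … (7 in all).
So G has 7 subgroups of order 2.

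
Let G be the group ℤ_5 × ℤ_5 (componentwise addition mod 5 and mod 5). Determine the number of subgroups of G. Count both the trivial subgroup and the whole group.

8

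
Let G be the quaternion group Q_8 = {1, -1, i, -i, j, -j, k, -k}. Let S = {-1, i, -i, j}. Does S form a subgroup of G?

The identity 1 ∉ S, so S is not a subgroup.

No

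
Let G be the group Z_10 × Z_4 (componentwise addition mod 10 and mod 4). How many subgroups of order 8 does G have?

|G| = 40 and 8 | 40, so subgroups of order 8 are possible by Lagrange.
The subgroups of order 8 are: {(0,0), (0,1), (0,2), (0,3), (5,0), (5,1), (5,2), (5,3)}.
So G has 1 subgroup of order 8.

1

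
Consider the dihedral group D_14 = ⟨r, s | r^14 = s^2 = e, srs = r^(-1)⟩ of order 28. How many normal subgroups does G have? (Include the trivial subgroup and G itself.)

7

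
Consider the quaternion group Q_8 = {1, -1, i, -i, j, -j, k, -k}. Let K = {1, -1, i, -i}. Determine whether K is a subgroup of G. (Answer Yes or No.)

Yes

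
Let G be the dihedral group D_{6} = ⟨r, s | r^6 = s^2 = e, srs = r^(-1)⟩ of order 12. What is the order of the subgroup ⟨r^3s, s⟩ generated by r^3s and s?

4

|⟨r^3s⟩| = 2 and |⟨s⟩| = 2, so |H| is a multiple of lcm(2, 2) = 2 and divides |G| = 12.
Closing under the operation: H = {e, r^3, s, r^3s}, so |H| = 4.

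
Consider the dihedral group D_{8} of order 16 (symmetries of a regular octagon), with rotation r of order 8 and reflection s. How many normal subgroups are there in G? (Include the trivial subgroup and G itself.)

G has 19 subgroups. Checking conjugation-invariance by order — order 1: 1/1 normal; order 2: 1/9 normal; order 4: 1/5 normal; order 8: 3/3 normal; order 16: 1/1 normal.
Total normal subgroups: 7.

7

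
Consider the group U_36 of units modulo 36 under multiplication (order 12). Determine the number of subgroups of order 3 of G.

1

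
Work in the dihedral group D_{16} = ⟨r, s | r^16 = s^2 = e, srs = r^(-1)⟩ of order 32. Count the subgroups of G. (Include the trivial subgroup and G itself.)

36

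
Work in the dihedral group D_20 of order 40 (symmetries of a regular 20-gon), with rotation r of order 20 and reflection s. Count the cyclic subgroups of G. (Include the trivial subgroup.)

A cyclic subgroup of order d is generated by each of its φ(d) elements of order d, so the cyclic subgroups of order d number (#elements of order d)/φ(d).
Cyclic subgroups by order — order 1: 1; order 2: 21; order 4: 1; order 5: 1; order 10: 1; order 20: 1.
Total: 26.

26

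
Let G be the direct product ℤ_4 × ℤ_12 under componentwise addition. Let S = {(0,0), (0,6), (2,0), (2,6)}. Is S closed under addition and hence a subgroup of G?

Yes

|S| = 4 divides |G| = 48, consistent with Lagrange.
S contains the identity, every element's inverse is in S, and S is closed under +: it is a subgroup.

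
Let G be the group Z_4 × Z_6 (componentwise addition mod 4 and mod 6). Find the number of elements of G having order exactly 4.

4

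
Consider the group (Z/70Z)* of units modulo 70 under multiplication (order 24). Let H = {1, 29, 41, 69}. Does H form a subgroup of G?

|H| = 4 divides |G| = 24, consistent with Lagrange.
H contains the identity, every element's inverse is in H, and H is closed under ·: it is a subgroup.

Yes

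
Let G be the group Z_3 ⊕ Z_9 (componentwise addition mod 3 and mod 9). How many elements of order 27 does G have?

An element (a,b) has order lcm(ord(a), ord(b)); count pairs with lcm equal to 27.
Enumerating gives 0 such elements.

0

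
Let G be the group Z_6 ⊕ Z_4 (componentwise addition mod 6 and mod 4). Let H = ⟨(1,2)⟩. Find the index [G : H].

|⟨(1,2)⟩| = 6 and |G| = 24.
By Lagrange, [G : H] = |G|/|H| = 24/6 = 4.

4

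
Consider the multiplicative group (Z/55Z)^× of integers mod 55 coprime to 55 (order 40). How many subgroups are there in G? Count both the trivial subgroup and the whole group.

16

|G| = 40, so by Lagrange every subgroup order divides 40. Divisors: 1, 2, 4, 5, 8, 10, 20, 40.
Subgroups by order — order 1: 1; order 2: 3; order 4: 3; order 5: 1; order 8: 1; order 10: 3; order 20: 3; order 40: 1.
Total: 1 + 3 + 3 + 1 + 1 + 3 + 3 + 1 = 16.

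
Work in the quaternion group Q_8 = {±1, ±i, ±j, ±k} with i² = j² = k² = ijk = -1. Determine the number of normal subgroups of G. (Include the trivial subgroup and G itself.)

G has 6 subgroups. Checking conjugation-invariance by order — order 1: 1/1 normal; order 2: 1/1 normal; order 4: 3/3 normal; order 8: 1/1 normal.
Total normal subgroups: 6.

6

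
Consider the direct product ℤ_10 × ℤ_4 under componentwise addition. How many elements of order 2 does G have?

3

An element (a,b) has order lcm(ord(a), ord(b)); count pairs with lcm equal to 2.
Enumerating gives 3 such elements.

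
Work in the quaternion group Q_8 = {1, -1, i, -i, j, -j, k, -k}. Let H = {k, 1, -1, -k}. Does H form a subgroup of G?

Yes

|H| = 4 divides |G| = 8, consistent with Lagrange.
H contains the identity, every element's inverse is in H, and H is closed under ·: it is a subgroup.
In fact H = ⟨-k⟩.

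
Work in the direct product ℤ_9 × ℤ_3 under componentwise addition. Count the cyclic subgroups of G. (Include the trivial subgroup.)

8

Group the elements of G by the cyclic subgroup they generate; each cyclic subgroup of order d accounts for φ(d) elements.
Cyclic subgroups by order — order 1: 1; order 3: 4; order 9: 3.
Total: 8.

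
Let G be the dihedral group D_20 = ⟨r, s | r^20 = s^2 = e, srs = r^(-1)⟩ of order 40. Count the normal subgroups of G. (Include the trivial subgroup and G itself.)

G has 48 subgroups. Checking conjugation-invariance by order — order 1: 1/1 normal; order 2: 1/21 normal; order 4: 1/11 normal; order 5: 1/1 normal; order 8: 0/5 normal; order 10: 1/5 normal; order 20: 3/3 normal; order 40: 1/1 normal.
Total normal subgroups: 9.

9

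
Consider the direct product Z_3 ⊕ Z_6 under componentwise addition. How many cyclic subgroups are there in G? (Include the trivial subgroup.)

10

Group the elements of G by the cyclic subgroup they generate; each cyclic subgroup of order d accounts for φ(d) elements.
Cyclic subgroups by order — order 1: 1; order 2: 1; order 3: 4; order 6: 4.
Total: 10.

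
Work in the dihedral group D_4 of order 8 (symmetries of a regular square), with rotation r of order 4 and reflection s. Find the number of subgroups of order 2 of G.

|G| = 8 and 2 | 8, so subgroups of order 2 are possible by Lagrange.
The subgroups of order 2 are: {e, r^2}; {e, r^2s}; {e, r^3s}; {e, rs}; … (5 in all).
So G has 5 subgroups of order 2.

5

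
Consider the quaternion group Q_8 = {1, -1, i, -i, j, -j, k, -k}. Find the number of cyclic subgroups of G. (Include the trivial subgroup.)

Each element a generates a cyclic subgroup ⟨a⟩; distinct elements may generate the same one (a cyclic group of order d has φ(d) generators).
Cyclic subgroups by order — order 1: 1; order 2: 1; order 4: 3.
Total: 5.

5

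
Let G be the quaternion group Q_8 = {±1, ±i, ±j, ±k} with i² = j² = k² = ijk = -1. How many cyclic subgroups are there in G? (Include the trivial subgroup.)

5

Group the elements of G by the cyclic subgroup they generate; each cyclic subgroup of order d accounts for φ(d) elements.
Cyclic subgroups by order — order 1: 1; order 2: 1; order 4: 3.
Total: 5.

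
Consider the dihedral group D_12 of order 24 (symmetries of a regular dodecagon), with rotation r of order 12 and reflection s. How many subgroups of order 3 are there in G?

1

|G| = 24 and 3 | 24, so subgroups of order 3 are possible by Lagrange.
The subgroups of order 3 are: {e, r^4, r^8}.
So G has 1 subgroup of order 3.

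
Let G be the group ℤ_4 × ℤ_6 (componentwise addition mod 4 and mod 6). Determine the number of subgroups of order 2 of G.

|G| = 24 and 2 | 24, so subgroups of order 2 are possible by Lagrange.
The subgroups of order 2 are: {(0,0), (0,3)}; {(0,0), (2,0)}; {(0,0), (2,3)}.
So G has 3 subgroups of order 2.

3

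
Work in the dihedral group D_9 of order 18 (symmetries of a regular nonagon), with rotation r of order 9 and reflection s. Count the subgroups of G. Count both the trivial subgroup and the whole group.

|G| = 18, so by Lagrange every subgroup order divides 18. Divisors: 1, 2, 3, 6, 9, 18.
Subgroups by order — order 1: 1; order 2: 9; order 3: 1; order 6: 3; order 9: 1; order 18: 1.
Total: 1 + 9 + 1 + 3 + 1 + 1 = 16.

16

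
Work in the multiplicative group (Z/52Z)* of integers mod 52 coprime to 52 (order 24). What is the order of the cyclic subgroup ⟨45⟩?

Compute successive powers of 45 mod 52: 45, 49, 21, 9, 41, 25, 33, 29, …; 45^12 ≡ 1 (mod 52).
So |⟨45⟩| = 12.

12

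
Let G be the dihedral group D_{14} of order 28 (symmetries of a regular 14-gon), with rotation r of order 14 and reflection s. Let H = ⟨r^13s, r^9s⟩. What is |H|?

14

|⟨r^13s⟩| = 2 and |⟨r^9s⟩| = 2, so |H| is a multiple of lcm(2, 2) = 2 and divides |G| = 28.
Closing under the operation: H = {e, r^2, r^4, r^6, r^8, r^10, r^12, rs, r^3s, r^5s, r^7s, r^9s, r^11s, r^13s}, so |H| = 14.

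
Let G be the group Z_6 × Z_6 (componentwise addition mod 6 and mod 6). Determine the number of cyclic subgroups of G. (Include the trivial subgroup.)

20

A cyclic subgroup of order d is generated by each of its φ(d) elements of order d, so the cyclic subgroups of order d number (#elements of order d)/φ(d).
Cyclic subgroups by order — order 1: 1; order 2: 3; order 3: 4; order 6: 12.
Total: 20.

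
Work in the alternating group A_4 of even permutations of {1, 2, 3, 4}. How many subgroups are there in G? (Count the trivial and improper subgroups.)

10

|G| = 12, so by Lagrange every subgroup order divides 12. Divisors: 1, 2, 3, 4, 6, 12.
Subgroups by order — order 1: 1; order 2: 3; order 3: 4; order 4: 1; order 6: 0; order 12: 1.
Total: 1 + 3 + 4 + 1 + 0 + 1 = 10.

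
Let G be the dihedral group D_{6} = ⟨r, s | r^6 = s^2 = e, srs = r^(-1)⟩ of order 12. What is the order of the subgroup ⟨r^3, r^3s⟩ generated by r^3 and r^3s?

4

|⟨r^3⟩| = 2 and |⟨r^3s⟩| = 2, so |H| is a multiple of lcm(2, 2) = 2 and divides |G| = 12.
Closing under the operation: H = {e, r^3, s, r^3s}, so |H| = 4.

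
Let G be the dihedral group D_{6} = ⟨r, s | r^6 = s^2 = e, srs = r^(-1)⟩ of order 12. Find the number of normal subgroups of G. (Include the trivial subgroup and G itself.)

G has 16 subgroups. Checking conjugation-invariance by order — order 1: 1/1 normal; order 2: 1/7 normal; order 3: 1/1 normal; order 4: 0/3 normal; order 6: 3/3 normal; order 12: 1/1 normal.
Total normal subgroups: 7.

7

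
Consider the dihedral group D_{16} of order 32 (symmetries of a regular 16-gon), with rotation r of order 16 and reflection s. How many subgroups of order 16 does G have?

3

|G| = 32 and 16 | 32, so subgroups of order 16 are possible by Lagrange.
The subgroups of order 16 are: {e, r, r^2, r^3, r^4, r^5, r^6, r^7, r^8, r^9, r^10, r^11, r^12, r^13, r^14, r^15}; {e, r^2, r^4, r^6, r^8, r^10, r^12, r^14, s, r^2s, r^4s, r^6s, r^8s, r^10s, r^12s, r^14s}; {e, r^2, r^4, r^6, r^8, r^10, r^12, r^14, rs, r^3s, r^5s, r^7s, r^9s, r^11s, r^13s, r^15s}.
So G has 3 subgroups of order 16.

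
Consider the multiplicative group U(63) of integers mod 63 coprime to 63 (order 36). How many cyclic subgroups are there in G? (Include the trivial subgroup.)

20

Group the elements of G by the cyclic subgroup they generate; each cyclic subgroup of order d accounts for φ(d) elements.
Cyclic subgroups by order — order 1: 1; order 2: 3; order 3: 4; order 6: 12.
Total: 20.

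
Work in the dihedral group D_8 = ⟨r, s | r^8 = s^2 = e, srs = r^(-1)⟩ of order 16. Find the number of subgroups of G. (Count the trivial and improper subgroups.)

|G| = 16, so by Lagrange every subgroup order divides 16. Divisors: 1, 2, 4, 8, 16.
Subgroups by order — order 1: 1; order 2: 9; order 4: 5; order 8: 3; order 16: 1.
Total: 1 + 9 + 5 + 3 + 1 = 19.

19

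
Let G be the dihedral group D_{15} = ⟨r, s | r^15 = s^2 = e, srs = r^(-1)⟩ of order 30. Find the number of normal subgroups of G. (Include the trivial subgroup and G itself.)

5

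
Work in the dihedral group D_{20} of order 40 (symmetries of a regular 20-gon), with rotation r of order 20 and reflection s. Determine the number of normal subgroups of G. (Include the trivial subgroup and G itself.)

9

G has 48 subgroups. Checking conjugation-invariance by order — order 1: 1/1 normal; order 2: 1/21 normal; order 4: 1/11 normal; order 5: 1/1 normal; order 8: 0/5 normal; order 10: 1/5 normal; order 20: 3/3 normal; order 40: 1/1 normal.
Total normal subgroups: 9.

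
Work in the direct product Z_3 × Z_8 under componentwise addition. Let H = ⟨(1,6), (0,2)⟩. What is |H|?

12

|⟨(1,6)⟩| = 12 and |⟨(0,2)⟩| = 4, so |H| is a multiple of lcm(12, 4) = 12 and divides |G| = 24.
Closing under the operation: H = {(0,0), (0,2), (0,4), (0,6), (1,0), (1,2), (1,4), (1,6), (2,0), (2,2), (2,4), (2,6)}, so |H| = 12.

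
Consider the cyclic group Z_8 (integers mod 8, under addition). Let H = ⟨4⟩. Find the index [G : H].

4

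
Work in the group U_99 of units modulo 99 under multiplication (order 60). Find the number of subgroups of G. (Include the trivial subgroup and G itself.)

20

|G| = 60, so by Lagrange every subgroup order divides 60. Divisors: 1, 2, 3, 4, 5, 6, 10, 12, 15, 20, 30, 60.
Subgroups by order — order 1: 1; order 2: 3; order 3: 1; order 4: 1; order 5: 1; order 6: 3; order 10: 3; order 12: 1; order 15: 1; order 20: 1; order 30: 3; order 60: 1.
Total: 1 + 3 + 1 + 1 + 1 + 3 + 3 + 1 + 1 + 1 + 3 + 1 = 20.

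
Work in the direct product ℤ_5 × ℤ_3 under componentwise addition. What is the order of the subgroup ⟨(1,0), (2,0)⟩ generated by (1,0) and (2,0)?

|⟨(1,0)⟩| = 5 and |⟨(2,0)⟩| = 5, so |H| is a multiple of lcm(5, 5) = 5 and divides |G| = 15.
Closing under the operation: H = {(0,0), (1,0), (2,0), (3,0), (4,0)}, so |H| = 5.

5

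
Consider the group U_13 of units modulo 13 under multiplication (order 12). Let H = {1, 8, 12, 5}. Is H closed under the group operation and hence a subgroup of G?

Yes

|H| = 4 divides |G| = 12, consistent with Lagrange.
H contains the identity, every element's inverse is in H, and H is closed under ·: it is a subgroup.
In fact H = ⟨8⟩.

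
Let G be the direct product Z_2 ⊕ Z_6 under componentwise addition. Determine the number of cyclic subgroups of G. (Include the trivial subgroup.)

A cyclic subgroup of order d is generated by each of its φ(d) elements of order d, so the cyclic subgroups of order d number (#elements of order d)/φ(d).
Cyclic subgroups by order — order 1: 1; order 2: 3; order 3: 1; order 6: 3.
Total: 8.

8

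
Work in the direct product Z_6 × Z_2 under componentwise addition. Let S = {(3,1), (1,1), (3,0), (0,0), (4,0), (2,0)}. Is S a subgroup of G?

No

(1,1) ∈ S but its inverse (5,1) ∉ S, so S is not a subgroup.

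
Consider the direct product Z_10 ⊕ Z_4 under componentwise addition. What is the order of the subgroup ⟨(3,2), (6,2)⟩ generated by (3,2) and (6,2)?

20

|⟨(3,2)⟩| = 10 and |⟨(6,2)⟩| = 10, so |H| is a multiple of lcm(10, 10) = 10 and divides |G| = 40.
Closing under the operation: H = {(0,0), (0,2), (1,0), (1,2), (2,0), (2,2), (3,0), (3,2), (4,0), (4,2), (5,0), (5,2), (6,0), (6,2), (7,0), (7,2), (8,0), (8,2), (9,0), (9,2)}, so |H| = 20.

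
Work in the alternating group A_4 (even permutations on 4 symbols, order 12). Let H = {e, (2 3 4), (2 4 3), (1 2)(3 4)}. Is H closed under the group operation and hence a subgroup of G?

Closure fails: (2 4 3) ∘ (1 2)(3 4) = (1 4 2) ∉ H. So H is not a subgroup.

No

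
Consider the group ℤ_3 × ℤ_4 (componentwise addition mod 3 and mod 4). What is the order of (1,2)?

6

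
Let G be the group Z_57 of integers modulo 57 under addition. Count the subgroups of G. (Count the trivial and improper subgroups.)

4

A cyclic group of order 57 has exactly one subgroup for each divisor of 57.
Divisors of 57: 1, 3, 19, 57.
So Z_57 has 4 subgroups.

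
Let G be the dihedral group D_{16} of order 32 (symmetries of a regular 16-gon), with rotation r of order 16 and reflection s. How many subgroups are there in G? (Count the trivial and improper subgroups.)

36

|G| = 32, so by Lagrange every subgroup order divides 32. Divisors: 1, 2, 4, 8, 16, 32.
Subgroups by order — order 1: 1; order 2: 17; order 4: 9; order 8: 5; order 16: 3; order 32: 1.
Total: 1 + 17 + 9 + 5 + 3 + 1 = 36.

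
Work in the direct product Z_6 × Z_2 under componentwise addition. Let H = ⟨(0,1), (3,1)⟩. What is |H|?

|⟨(0,1)⟩| = 2 and |⟨(3,1)⟩| = 2, so |H| is a multiple of lcm(2, 2) = 2 and divides |G| = 12.
Closing under the operation: H = {(0,0), (0,1), (3,0), (3,1)}, so |H| = 4.

4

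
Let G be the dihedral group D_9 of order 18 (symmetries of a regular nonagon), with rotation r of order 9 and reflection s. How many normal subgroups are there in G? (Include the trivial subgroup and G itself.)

4

G has 16 subgroups. Checking conjugation-invariance by order — order 1: 1/1 normal; order 2: 0/9 normal; order 3: 1/1 normal; order 6: 0/3 normal; order 9: 1/1 normal; order 18: 1/1 normal.
Total normal subgroups: 4.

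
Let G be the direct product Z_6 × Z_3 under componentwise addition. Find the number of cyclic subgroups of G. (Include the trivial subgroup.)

10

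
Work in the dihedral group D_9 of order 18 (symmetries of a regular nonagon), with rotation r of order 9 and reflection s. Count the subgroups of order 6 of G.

3

|G| = 18 and 6 | 18, so subgroups of order 6 are possible by Lagrange.
The subgroups of order 6 are: {e, r^3, r^6, r^2s, r^5s, r^8s}; {e, r^3, r^6, s, r^3s, r^6s}; {e, r^3, r^6, rs, r^4s, r^7s}.
So G has 3 subgroups of order 6.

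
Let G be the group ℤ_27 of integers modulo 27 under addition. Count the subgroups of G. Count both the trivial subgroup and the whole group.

4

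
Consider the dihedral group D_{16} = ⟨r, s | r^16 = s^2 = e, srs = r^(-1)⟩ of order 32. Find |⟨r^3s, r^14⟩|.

|⟨r^3s⟩| = 2 and |⟨r^14⟩| = 8, so |H| is a multiple of lcm(2, 8) = 8 and divides |G| = 32.
Closing under the operation: H = {e, r^2, r^4, r^6, r^8, r^10, r^12, r^14, rs, r^3s, r^5s, r^7s, r^9s, r^11s, r^13s, r^15s}, so |H| = 16.

16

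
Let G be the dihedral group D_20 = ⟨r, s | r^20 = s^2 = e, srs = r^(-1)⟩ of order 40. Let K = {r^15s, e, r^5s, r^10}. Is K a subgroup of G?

Yes

|K| = 4 divides |G| = 40, consistent with Lagrange.
K contains the identity, every element's inverse is in K, and K is closed under ·: it is a subgroup.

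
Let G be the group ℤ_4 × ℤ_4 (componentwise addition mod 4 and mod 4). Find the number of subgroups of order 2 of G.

|G| = 16 and 2 | 16, so subgroups of order 2 are possible by Lagrange.
The subgroups of order 2 are: {(0,0), (0,2)}; {(0,0), (2,0)}; {(0,0), (2,2)}.
So G has 3 subgroups of order 2.

3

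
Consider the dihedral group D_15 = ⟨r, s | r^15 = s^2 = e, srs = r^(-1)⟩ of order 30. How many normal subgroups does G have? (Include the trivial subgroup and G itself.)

5

G has 28 subgroups. Checking conjugation-invariance by order — order 1: 1/1 normal; order 2: 0/15 normal; order 3: 1/1 normal; order 5: 1/1 normal; order 6: 0/5 normal; order 10: 0/3 normal; order 15: 1/1 normal; order 30: 1/1 normal.
Total normal subgroups: 5.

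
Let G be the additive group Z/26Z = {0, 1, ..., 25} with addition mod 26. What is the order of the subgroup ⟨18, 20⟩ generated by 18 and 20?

|⟨18⟩| = 13 and |⟨20⟩| = 13, so |H| is a multiple of lcm(13, 13) = 13 and divides |G| = 26.
Closing under the operation: H = {0, 2, 4, 6, 8, 10, 12, 14, 16, 18, 20, 22, 24}, so |H| = 13.

13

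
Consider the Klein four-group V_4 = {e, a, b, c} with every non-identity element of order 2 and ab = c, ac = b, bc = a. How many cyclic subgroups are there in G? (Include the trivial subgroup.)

4

Group the elements of G by the cyclic subgroup they generate; each cyclic subgroup of order d accounts for φ(d) elements.
Cyclic subgroups by order — order 1: 1; order 2: 3.
Total: 4.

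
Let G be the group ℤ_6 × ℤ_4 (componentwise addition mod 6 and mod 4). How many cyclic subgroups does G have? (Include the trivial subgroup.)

12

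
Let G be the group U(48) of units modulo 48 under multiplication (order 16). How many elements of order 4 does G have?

The elements of order 4 are: 5, 11, 13, 19, 29, 35, 37, 43.
That's 8.

8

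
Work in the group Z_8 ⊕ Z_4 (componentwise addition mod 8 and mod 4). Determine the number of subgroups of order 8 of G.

|G| = 32 and 8 | 32, so subgroups of order 8 are possible by Lagrange.
The subgroups of order 8 are: {(0,0), (0,1), (0,2), (0,3), (4,0), (4,1), (4,2), (4,3)}; {(0,0), (0,2), (2,0), (2,2), (4,0), (4,2), (6,0), (6,2)}; {(0,0), (0,2), (2,1), (2,3), (4,0), (4,2), (6,1), (6,3)}; {(0,0), (1,0), (2,0), (3,0), (4,0), (5,0), (6,0), (7,0)}; … (7 in all).
So G has 7 subgroups of order 8.

7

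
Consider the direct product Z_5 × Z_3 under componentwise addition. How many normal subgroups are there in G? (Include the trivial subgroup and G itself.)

4

G is abelian, so every subgroup is normal.
G has 4 subgroups in total, hence 4 normal subgroups.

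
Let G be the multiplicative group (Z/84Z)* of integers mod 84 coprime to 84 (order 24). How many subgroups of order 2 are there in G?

7

|G| = 24 and 2 | 24, so subgroups of order 2 are possible by Lagrange.
The subgroups of order 2 are: {1, 13}; {1, 29}; {1, 41}; {1, 43}; … (7 in all).
So G has 7 subgroups of order 2.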